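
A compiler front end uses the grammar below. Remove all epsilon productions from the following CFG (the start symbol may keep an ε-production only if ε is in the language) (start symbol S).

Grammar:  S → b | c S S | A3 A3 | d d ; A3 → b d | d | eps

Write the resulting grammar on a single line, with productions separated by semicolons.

Nullable nonterminals: {A3, S}.
ε ∈ L(G) since S is nullable, so keep S → ε.
For each production, add variants omitting each subset of nullable occurrences: S → c S S gives c S S | c S | c. S → A3 A3 gives A3 A3 | A3.

S → b | c S S | c S | c | A3 A3 | A3 | d d | ε; A3 → b d | d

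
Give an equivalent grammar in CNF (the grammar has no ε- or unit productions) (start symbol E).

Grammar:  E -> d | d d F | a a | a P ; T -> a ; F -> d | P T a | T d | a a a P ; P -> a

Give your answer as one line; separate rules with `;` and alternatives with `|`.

E -> d | X1 Y1 | X2 X2 | X2 P; T -> a; F -> d | P Y2 | T X1 | X2 Y3; P -> a; X1 -> d; X2 -> a; Y1 -> X1 F; Y2 -> T X2; Y3 -> X2 Y4; Y4 -> X2 P

Introduce a nonterminal for each terminal appearing in a rule of length ≥ 2: X1 → d, X2 → a.
Binarize each right-hand side of length ≥ 3 by chaining fresh nonterminals (Y1, Y2, …): affected rules were E → X1 X1 F; F → P T X2; F → X2 X2 X2 P.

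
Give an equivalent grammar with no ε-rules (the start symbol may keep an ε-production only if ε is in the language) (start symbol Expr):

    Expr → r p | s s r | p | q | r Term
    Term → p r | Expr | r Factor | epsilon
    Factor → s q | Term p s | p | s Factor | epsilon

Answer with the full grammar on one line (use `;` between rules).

Expr → r p | s s r | p | q | r Term | r; Term → p r | Expr | r Factor | r; Factor → s q | Term p s | p s | p | s Factor | s

Nullable nonterminals: {Factor, Term}.
ε ∉ L(G), so no ε-production is kept.
For each production, add variants omitting each subset of nullable occurrences: Expr → r Term gives r Term | r. Term → r Factor gives r Factor | r. Factor → Term p s gives Term p s | p s. Factor → s Factor gives s Factor | s.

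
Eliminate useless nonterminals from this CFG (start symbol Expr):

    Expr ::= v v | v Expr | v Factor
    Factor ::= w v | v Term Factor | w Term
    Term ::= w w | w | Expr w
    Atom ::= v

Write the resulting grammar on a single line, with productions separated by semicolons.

Generating nonterminals: {Atom, Expr, Factor, Term}.
Reachable from Expr after that: {Expr, Factor, Term}.
Removed useless symbols: {Atom} and every production mentioning them.

Expr ::= v v | v Expr | v Factor; Factor ::= w v | v Term Factor | w Term; Term ::= w w | w | Expr w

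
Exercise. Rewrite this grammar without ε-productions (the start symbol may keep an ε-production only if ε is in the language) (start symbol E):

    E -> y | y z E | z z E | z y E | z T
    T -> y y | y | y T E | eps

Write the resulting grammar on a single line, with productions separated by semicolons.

E -> y | y z E | z z E | z y E | z T | z; T -> y y | y | y T E | y E

Nullable set = {T}.
ε ∉ L(G), so no ε-production is kept.
Add the nullable-subset variants: E → z T gives z T | z. T → y T E gives y T E | y E.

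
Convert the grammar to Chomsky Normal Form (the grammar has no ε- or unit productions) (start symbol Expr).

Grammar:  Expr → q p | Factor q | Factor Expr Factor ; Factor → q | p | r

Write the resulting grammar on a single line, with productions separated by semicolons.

Expr → X1 X2 | Factor X1 | Factor Y1; Factor → q | p | r; X1 → q; X2 → p; Y1 → Expr Factor

Introduce a nonterminal for each terminal appearing in a rule of length ≥ 2: X1 → q, X2 → p.
Binarize each right-hand side of length ≥ 3 by chaining fresh nonterminals (Y1, Y2, …): affected rules were Expr → Factor Expr Factor.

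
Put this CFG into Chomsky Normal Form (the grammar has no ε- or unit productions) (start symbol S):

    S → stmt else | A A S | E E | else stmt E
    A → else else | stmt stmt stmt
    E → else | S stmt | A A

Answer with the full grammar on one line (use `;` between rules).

Introduce a nonterminal for each terminal appearing in a rule of length ≥ 2: X1 → stmt, X2 → else.
Binarize each right-hand side of length ≥ 3 by chaining fresh nonterminals (Y1, Y2, …): affected rules were S → A A S; S → X2 X1 E; A → X1 X1 X1.

S → X1 X2 | A Y1 | E E | X2 Y2; A → X2 X2 | X1 Y3; E → else | S X1 | A A; X1 → stmt; X2 → else; Y1 → A S; Y2 → X1 E; Y3 → X1 X1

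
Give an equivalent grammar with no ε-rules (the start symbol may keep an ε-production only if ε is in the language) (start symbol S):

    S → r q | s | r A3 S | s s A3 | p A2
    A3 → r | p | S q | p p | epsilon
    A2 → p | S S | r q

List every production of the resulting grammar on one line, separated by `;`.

S → r q | s | r A3 S | r S | s s A3 | s s | p A2; A3 → r | p | S q | p p; A2 → p | S S | r q

Nullable nonterminals: {A3}.
ε ∉ L(G), so no ε-production is kept.
Add the nullable-subset variants: S → r A3 S gives r A3 S | r S. S → s s A3 gives s s A3 | s s.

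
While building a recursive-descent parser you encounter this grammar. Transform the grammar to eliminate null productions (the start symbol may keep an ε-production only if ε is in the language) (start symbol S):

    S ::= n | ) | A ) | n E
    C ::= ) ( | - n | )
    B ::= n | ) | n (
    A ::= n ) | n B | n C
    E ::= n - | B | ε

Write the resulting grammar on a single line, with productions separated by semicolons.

The nullable symbols are {E}.
ε ∉ L(G), so no ε-production is kept.

S ::= n | ) | A ) | n E; C ::= ) ( | - n | ); B ::= n | ) | n (; A ::= n ) | n B | n C; E ::= n - | B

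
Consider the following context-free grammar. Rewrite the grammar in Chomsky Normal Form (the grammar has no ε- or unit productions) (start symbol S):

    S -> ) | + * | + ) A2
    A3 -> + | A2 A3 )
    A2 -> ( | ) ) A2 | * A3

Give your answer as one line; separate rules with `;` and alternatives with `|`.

S -> ) | X1 X2 | X1 Y1; A3 -> + | A2 Y2; A2 -> ( | X3 Y3 | X2 A3; X1 -> +; X2 -> *; X3 -> ); Y1 -> X3 A2; Y2 -> A3 X3; Y3 -> X3 A2

Introduce a nonterminal for each terminal appearing in a rule of length ≥ 2: X1 → +, X2 → *, X3 → ).
Binarize each right-hand side of length ≥ 3 by chaining fresh nonterminals (Y1, Y2, …): affected rules were S → X1 X3 A2; A3 → A2 A3 X3; A2 → X3 X3 A2.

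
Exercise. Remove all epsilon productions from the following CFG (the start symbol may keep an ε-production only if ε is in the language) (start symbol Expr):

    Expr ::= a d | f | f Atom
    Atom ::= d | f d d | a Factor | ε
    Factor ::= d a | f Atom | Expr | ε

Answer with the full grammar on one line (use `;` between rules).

Nullable set = {Atom, Factor}.
ε ∉ L(G), so no ε-production is kept.
Add the nullable-subset variants: Atom → a Factor gives a Factor | a. Factor → f Atom gives f Atom | f.

Expr ::= a d | f | f Atom; Atom ::= d | f d d | a Factor | a; Factor ::= d a | f Atom | f | Expr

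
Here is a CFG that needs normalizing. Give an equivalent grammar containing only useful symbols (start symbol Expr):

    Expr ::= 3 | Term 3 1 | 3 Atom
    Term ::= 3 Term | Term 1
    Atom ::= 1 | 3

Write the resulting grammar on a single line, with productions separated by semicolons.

Generating nonterminals: {Atom, Expr}.
Reachable from Expr after that: {Atom, Expr}.
Removed useless symbols: {Term} and every production mentioning them.

Expr ::= 3 | 3 Atom; Atom ::= 1 | 3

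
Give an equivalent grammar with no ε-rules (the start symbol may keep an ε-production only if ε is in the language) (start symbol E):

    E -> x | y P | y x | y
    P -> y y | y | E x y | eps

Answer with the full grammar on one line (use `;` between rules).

Nullable nonterminals: {P}.
ε ∉ L(G), so no ε-production is kept.
Expand every rule over subsets of its nullable positions: E → y P gives y P | y.

E -> x | y P | y | y x; P -> y y | y | E x y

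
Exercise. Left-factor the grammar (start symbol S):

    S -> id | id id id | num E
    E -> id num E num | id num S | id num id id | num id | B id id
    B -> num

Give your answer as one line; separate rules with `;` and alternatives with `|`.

S has alternatives sharing prefix 'id': factor to S → id S' with S' → ε | id id.
E has alternatives sharing prefix 'id num': factor to E → id num E' with E' → E num | S | id id.

S -> num E | id S'; E -> num id | B id id | id num E'; B -> num; S' -> ε | id id; E' -> E num | S | id id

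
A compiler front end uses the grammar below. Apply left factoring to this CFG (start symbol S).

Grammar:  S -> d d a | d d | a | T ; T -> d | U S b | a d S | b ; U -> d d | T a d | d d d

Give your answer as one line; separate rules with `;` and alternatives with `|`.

S has alternatives sharing prefix 'd d': factor to S → d d S' with S' → a | ε.
U has alternatives sharing prefix 'd d': factor to U → d d U' with U' → ε | d.

S -> a | T | d d S'; T -> d | U S b | a d S | b; U -> T a d | d d U'; S' -> a | ε; U' -> ε | d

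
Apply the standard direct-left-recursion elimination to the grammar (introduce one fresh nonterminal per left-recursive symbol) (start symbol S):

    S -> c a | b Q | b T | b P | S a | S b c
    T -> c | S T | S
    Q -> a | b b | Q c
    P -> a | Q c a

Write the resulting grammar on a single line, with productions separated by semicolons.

Directly left-recursive nonterminals: S, Q.
For S: α = {a, b c}, β = {c a, b Q, b T, b P}. Rewrite as S → β S' and S' → α S' | ε.
For Q: α = {c}, β = {a, b b}. Rewrite as Q → β Q' and Q' → α Q' | ε.

S -> c a S' | b Q S' | b T S' | b P S'; T -> c | S T | S; Q -> a Q' | b b Q'; P -> a | Q c a; S' -> a S' | b c S' | ε; Q' -> c Q' | ε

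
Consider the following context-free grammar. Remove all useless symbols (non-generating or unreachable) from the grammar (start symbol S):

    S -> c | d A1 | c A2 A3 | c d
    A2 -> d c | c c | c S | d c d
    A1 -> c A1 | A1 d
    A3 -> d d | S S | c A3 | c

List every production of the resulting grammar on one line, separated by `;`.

S -> c | c A2 A3 | c d; A2 -> d c | c c | c S | d c d; A3 -> d d | S S | c A3 | c

Generating nonterminals: {A2, A3, S}.
Reachable from S after that: {A2, A3, S}.
Removed useless symbols: {A1} and every production mentioning them.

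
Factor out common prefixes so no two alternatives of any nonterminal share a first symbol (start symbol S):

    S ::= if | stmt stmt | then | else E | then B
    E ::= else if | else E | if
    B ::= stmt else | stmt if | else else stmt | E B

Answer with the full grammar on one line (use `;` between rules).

S has alternatives sharing prefix 'then': factor to S → then S' with S' → ε | B.
E has alternatives sharing prefix 'else': factor to E → else E' with E' → if | E.
B has alternatives sharing prefix 'stmt': factor to B → stmt B' with B' → else | if.

S ::= if | stmt stmt | else E | then S'; E ::= if | else E'; B ::= else else stmt | E B | stmt B'; S' ::= ε | B; E' ::= if | E; B' ::= else | if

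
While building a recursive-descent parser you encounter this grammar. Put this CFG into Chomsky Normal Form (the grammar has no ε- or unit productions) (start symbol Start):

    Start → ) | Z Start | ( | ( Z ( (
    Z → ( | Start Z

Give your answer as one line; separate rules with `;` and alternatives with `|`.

Introduce a nonterminal for each terminal appearing in a rule of length ≥ 2: X1 → (.
Binarize each right-hand side of length ≥ 3 by chaining fresh nonterminals (Y1, Y2, …): affected rules were Start → X1 Z X1 X1.

Start → ) | Z Start | ( | X1 Y1; Z → ( | Start Z; X1 → (; Y1 → Z Y2; Y2 → X1 X1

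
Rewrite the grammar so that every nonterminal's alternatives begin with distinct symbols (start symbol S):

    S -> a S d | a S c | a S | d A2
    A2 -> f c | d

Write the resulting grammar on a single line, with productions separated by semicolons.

S has alternatives sharing prefix 'a S': factor to S → a S S' with S' → d | c | ε.

S -> d A2 | a S S'; A2 -> f c | d; S' -> d | c | epsilon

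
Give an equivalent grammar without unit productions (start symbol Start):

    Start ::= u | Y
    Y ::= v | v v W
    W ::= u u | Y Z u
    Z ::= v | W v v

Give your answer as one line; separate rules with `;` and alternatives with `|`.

Unit pairs: Start ⇒* {Y}.
For each unit pair (A, B), copy every non-unit production of B to A, then drop all unit productions.

Start ::= u | v | v v W; Y ::= v | v v W; W ::= u u | Y Z u; Z ::= v | W v v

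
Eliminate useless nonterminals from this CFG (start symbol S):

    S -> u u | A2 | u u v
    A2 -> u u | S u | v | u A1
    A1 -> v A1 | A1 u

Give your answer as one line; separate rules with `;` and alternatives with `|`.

S -> u u | A2 | u u v; A2 -> u u | S u | v

Generating nonterminals: {A2, S}.
Reachable from S after that: {A2, S}.
Removed useless symbols: {A1} and every production mentioning them.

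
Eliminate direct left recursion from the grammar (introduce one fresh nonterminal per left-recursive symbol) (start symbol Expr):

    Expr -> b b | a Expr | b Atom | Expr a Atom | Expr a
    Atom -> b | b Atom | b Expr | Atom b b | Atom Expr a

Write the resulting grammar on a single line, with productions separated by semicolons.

Expr, Atom are directly left-recursive.
For Expr: α = {a Atom, a}, β = {b b, a Expr, b Atom}. Rewrite as Expr → β Expr1 and Expr1 → α Expr1 | ε.
For Atom: α = {b b, Expr a}, β = {b, b Atom, b Expr}. Rewrite as Atom → β Atom1 and Atom1 → α Atom1 | ε.

Expr -> b b Expr1 | a Expr Expr1 | b Atom Expr1; Atom -> b Atom1 | b Atom Atom1 | b Expr Atom1; Expr1 -> a Atom Expr1 | a Expr1 | ε; Atom1 -> b b Atom1 | Expr a Atom1 | ε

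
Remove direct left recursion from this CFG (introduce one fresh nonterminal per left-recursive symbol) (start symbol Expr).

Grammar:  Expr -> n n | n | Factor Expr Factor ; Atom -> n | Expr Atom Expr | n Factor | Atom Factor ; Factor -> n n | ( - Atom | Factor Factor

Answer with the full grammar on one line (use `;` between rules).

Atom, Factor are directly left-recursive.
For Atom: α = {Factor}, β = {n, Expr Atom Expr, n Factor}. Rewrite as Atom → β Atom1 and Atom1 → α Atom1 | ε.
For Factor: α = {Factor}, β = {n n, ( - Atom}. Rewrite as Factor → β Factor1 and Factor1 → α Factor1 | ε.

Expr -> n n | n | Factor Expr Factor; Atom -> n Atom1 | Expr Atom Expr Atom1 | n Factor Atom1; Factor -> n n Factor1 | ( - Atom Factor1; Atom1 -> Factor Atom1 | ε; Factor1 -> Factor Factor1 | ε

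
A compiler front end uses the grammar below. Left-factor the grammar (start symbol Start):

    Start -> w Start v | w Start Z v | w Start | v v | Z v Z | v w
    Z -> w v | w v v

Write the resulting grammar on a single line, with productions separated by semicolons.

Start has alternatives sharing prefix 'w Start': factor to Start → w Start Start1 with Start1 → v | Z v | ε.
Start has alternatives sharing prefix 'v': factor to Start → v Start2 with Start2 → v | w.
Z has alternatives sharing prefix 'w v': factor to Z → w v Z1 with Z1 → ε | v.

Start -> Z v Z | w Start Start1 | v Start2; Z -> w v Z1; Start1 -> v | Z v | ε; Start2 -> v | w; Z1 -> ε | v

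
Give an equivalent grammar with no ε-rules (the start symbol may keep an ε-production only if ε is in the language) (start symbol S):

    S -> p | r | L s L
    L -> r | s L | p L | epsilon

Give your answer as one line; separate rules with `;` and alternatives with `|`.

S -> p | r | L s L | L s | s L | s; L -> r | s L | s | p L | p

Nullable nonterminals: {L}.
ε ∉ L(G), so no ε-production is kept.
For each production, add variants omitting each subset of nullable occurrences: S → L s L gives L s L | L s | s L | s. L → s L gives s L | s. L → p L gives p L | p.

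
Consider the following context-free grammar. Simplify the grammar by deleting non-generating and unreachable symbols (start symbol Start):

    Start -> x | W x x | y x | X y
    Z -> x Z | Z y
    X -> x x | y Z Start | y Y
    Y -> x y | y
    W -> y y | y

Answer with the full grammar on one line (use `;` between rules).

Start -> x | W x x | y x | X y; X -> x x | y Y; Y -> x y | y; W -> y y | y

Generating nonterminals: {Start, W, X, Y}.
Reachable from Start after that: {Start, W, X, Y}.
Removed useless symbols: {Z} and every production mentioning them.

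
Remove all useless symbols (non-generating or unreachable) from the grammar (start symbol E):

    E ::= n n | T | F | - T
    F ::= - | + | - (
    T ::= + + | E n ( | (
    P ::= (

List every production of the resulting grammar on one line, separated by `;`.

E ::= n n | T | F | - T; F ::= - | + | - (; T ::= + + | E n ( | (

Generating nonterminals: {E, F, P, T}.
Reachable from E after that: {E, F, T}.
Removed useless symbols: {P} and every production mentioning them.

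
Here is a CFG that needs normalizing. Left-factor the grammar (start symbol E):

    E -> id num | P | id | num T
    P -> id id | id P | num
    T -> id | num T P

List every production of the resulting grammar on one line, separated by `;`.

E -> P | num T | id E'; P -> num | id P'; T -> id | num T P; E' -> num | ε; P' -> id | P

E has alternatives sharing prefix 'id': factor to E → id E' with E' → num | ε.
P has alternatives sharing prefix 'id': factor to P → id P' with P' → id | P.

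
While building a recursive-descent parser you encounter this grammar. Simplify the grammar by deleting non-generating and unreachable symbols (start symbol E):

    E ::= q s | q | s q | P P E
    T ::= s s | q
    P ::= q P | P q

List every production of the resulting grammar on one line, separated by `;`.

Generating nonterminals: {E, T}.
Reachable from E after that: {E}.
Removed useless symbols: {P, T} and every production mentioning them.

E ::= q s | q | s q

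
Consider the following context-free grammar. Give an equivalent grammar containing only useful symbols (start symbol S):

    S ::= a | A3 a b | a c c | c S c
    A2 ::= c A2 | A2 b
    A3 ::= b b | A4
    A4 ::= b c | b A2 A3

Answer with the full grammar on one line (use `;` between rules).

S ::= a | A3 a b | a c c | c S c; A3 ::= b b | A4; A4 ::= b c

Generating nonterminals: {A3, A4, S}.
Reachable from S after that: {A3, A4, S}.
Removed useless symbols: {A2} and every production mentioning them.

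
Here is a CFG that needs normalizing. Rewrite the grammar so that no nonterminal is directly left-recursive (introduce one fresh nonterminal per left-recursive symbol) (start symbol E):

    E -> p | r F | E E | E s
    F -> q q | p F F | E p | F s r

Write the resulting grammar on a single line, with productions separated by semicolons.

E -> p E' | r F E'; F -> q q F' | p F F F' | E p F'; E' -> E E' | s E' | ε; F' -> s r F' | ε

E, F are directly left-recursive.
For E: α = {E, s}, β = {p, r F}. Rewrite as E → β E' and E' → α E' | ε.
For F: α = {s r}, β = {q q, p F F, E p}. Rewrite as F → β F' and F' → α F' | ε.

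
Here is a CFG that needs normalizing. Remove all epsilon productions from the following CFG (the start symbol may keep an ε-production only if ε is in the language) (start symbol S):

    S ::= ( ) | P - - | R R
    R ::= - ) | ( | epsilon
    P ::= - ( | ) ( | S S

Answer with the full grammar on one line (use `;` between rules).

Nullable nonterminals: {P, R, S}.
ε ∈ L(G) since S is nullable, so keep S → ε.
Expand every rule over subsets of its nullable positions: S → P - - gives P - - | - -. S → R R gives R R | R. P → S S gives S S | S.

S ::= ( ) | P - - | - - | R R | R | epsilon; R ::= - ) | (; P ::= - ( | ) ( | S S | S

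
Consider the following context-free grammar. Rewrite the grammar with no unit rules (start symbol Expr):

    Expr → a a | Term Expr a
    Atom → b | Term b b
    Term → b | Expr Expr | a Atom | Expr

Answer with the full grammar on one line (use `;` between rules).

Unit pairs: Term ⇒* {Expr}.
For every A with A ⇒* B via unit rules, add B's non-unit alternatives to A; then delete every rule of the form X → Y.

Expr → a a | Term Expr a; Atom → b | Term b b; Term → b | Expr Expr | a Atom | a a | Term Expr a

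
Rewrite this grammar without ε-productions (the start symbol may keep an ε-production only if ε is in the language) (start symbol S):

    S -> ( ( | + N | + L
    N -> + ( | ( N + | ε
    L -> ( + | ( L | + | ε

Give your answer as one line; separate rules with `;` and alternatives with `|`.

Nullable nonterminals: {L, N}.
ε ∉ L(G), so no ε-production is kept.
For each production, add variants omitting each subset of nullable occurrences: S → + N gives + N | +. N → ( N + gives ( N + | ( +. L → ( L gives ( L | (.

S -> ( ( | + N | + | + L; N -> + ( | ( N + | ( +; L -> ( + | ( L | ( | +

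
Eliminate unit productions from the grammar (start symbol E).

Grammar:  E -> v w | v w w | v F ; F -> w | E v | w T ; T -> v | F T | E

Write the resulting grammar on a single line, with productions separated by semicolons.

E -> v w | v w w | v F; F -> w | E v | w T; T -> v w | v w w | v F | v | F T

Unit pairs: T ⇒* {E}.
For each unit pair (A, B), copy every non-unit production of B to A, then drop all unit productions.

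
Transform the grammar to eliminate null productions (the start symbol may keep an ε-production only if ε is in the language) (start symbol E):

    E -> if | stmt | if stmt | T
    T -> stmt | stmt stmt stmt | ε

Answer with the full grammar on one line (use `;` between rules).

E -> if | stmt | if stmt | T | ε; T -> stmt | stmt stmt stmt

Nullable nonterminals: {E, T}.
ε ∈ L(G) since E is nullable, so keep E → ε.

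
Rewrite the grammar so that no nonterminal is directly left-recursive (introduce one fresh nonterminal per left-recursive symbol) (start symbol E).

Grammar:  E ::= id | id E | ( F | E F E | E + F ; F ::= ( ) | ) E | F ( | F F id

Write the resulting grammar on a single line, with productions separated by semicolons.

E ::= id E' | id E E' | ( F E'; F ::= ( ) F' | ) E F'; E' ::= F E E' | + F E' | ε; F' ::= ( F' | F id F' | ε

E, F are directly left-recursive.
For E: α = {F E, + F}, β = {id, id E, ( F}. Rewrite as E → β E' and E' → α E' | ε.
For F: α = {(, F id}, β = {( ), ) E}. Rewrite as F → β F' and F' → α F' | ε.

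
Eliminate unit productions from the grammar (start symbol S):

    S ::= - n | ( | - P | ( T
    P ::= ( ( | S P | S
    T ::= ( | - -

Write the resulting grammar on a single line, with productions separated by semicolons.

S ::= - n | ( | - P | ( T; P ::= - n | ( | - P | ( T | ( ( | S P; T ::= ( | - -

Unit pairs: P ⇒* {S}.
For every A with A ⇒* B via unit rules, add B's non-unit alternatives to A; then delete every rule of the form X → Y.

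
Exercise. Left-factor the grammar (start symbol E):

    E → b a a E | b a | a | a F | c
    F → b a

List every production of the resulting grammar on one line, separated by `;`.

E → c | b a E' | a E''; F → b a; E' → a E | ε; E'' → ε | F

E has alternatives sharing prefix 'b a': factor to E → b a E' with E' → a E | ε.
E has alternatives sharing prefix 'a': factor to E → a E'' with E'' → ε | F.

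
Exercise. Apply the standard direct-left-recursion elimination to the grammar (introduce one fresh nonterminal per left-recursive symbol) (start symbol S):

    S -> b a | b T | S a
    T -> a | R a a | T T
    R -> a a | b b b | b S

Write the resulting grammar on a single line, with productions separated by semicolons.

S -> b a S' | b T S'; T -> a T' | R a a T'; R -> a a | b b b | b S; S' -> a S' | ε; T' -> T T' | ε

Left recursion appears on S, T.
For S: α = {a}, β = {b a, b T}. Rewrite as S → β S' and S' → α S' | ε.
For T: α = {T}, β = {a, R a a}. Rewrite as T → β T' and T' → α T' | ε.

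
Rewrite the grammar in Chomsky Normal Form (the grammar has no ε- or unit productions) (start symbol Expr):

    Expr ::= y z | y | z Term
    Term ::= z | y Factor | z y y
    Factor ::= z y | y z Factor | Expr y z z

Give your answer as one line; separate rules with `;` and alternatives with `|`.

Expr ::= X1 X2 | y | X2 Term; Term ::= z | X1 Factor | X2 Y1; Factor ::= X2 X1 | X1 Y2 | Expr Y3; X1 ::= y; X2 ::= z; Y1 ::= X1 X1; Y2 ::= X2 Factor; Y3 ::= X1 Y4; Y4 ::= X2 X2

Introduce a nonterminal for each terminal appearing in a rule of length ≥ 2: X1 → y, X2 → z.
Binarize each right-hand side of length ≥ 3 by chaining fresh nonterminals (Y1, Y2, …): affected rules were Term → X2 X1 X1; Factor → X1 X2 Factor; Factor → Expr X1 X2 X2.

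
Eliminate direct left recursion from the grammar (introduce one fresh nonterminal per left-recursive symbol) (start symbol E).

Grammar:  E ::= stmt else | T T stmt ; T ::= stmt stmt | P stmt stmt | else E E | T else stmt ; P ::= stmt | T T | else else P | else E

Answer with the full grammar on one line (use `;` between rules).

Left recursion appears on T.
For T: α = {else stmt}, β = {stmt stmt, P stmt stmt, else E E}. Rewrite as T → β T' and T' → α T' | ε.

E ::= stmt else | T T stmt; T ::= stmt stmt T' | P stmt stmt T' | else E E T'; P ::= stmt | T T | else else P | else E; T' ::= else stmt T' | ε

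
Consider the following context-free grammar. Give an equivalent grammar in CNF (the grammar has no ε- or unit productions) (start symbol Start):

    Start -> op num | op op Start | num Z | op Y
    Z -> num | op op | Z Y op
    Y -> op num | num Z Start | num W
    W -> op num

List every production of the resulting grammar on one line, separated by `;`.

Introduce a nonterminal for each terminal appearing in a rule of length ≥ 2: X1 → op, X2 → num.
Binarize each right-hand side of length ≥ 3 by chaining fresh nonterminals (Y1, Y2, …): affected rules were Start → X1 X1 Start; Z → Z Y X1; Y → X2 Z Start.

Start -> X1 X2 | X1 Y1 | X2 Z | X1 Y; Z -> num | X1 X1 | Z Y2; Y -> X1 X2 | X2 Y3 | X2 W; W -> X1 X2; X1 -> op; X2 -> num; Y1 -> X1 Start; Y2 -> Y X1; Y3 -> Z Start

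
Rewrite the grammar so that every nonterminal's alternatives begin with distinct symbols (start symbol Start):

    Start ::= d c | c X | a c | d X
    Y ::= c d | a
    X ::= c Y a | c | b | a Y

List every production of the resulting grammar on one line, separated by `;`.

Start ::= c X | a c | d Start1; Y ::= c d | a; X ::= b | a Y | c X1; Start1 ::= c | X; X1 ::= Y a | ε

Start has alternatives sharing prefix 'd': factor to Start → d Start1 with Start1 → c | X.
X has alternatives sharing prefix 'c': factor to X → c X1 with X1 → Y a | ε.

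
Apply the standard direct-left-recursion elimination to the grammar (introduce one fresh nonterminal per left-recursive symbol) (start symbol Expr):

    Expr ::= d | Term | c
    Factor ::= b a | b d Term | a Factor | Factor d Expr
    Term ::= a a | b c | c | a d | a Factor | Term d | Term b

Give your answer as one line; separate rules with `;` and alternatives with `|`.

Left recursion appears on Factor, Term.
For Factor: α = {d Expr}, β = {b a, b d Term, a Factor}. Rewrite as Factor → β Factor1 and Factor1 → α Factor1 | ε.
For Term: α = {d, b}, β = {a a, b c, c, a d, a Factor}. Rewrite as Term → β Term1 and Term1 → α Term1 | ε.

Expr ::= d | Term | c; Factor ::= b a Factor1 | b d Term Factor1 | a Factor Factor1; Term ::= a a Term1 | b c Term1 | c Term1 | a d Term1 | a Factor Term1; Factor1 ::= d Expr Factor1 | ε; Term1 ::= d Term1 | b Term1 | ε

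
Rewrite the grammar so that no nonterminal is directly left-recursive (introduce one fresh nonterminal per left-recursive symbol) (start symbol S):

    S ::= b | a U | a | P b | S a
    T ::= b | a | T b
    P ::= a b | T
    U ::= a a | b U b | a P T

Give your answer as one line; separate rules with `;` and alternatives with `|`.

Left recursion appears on S, T.
For S: α = {a}, β = {b, a U, a, P b}. Rewrite as S → β S' and S' → α S' | ε.
For T: α = {b}, β = {b, a}. Rewrite as T → β T' and T' → α T' | ε.

S ::= b S' | a U S' | a S' | P b S'; T ::= b T' | a T'; P ::= a b | T; U ::= a a | b U b | a P T; S' ::= a S' | ε; T' ::= b T' | ε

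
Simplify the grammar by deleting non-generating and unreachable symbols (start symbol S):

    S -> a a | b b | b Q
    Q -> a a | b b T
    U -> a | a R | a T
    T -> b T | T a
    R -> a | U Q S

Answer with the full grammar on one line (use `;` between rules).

Generating nonterminals: {Q, R, S, U}.
Reachable from S after that: {Q, S}.
Removed useless symbols: {R, T, U} and every production mentioning them.

S -> a a | b b | b Q; Q -> a a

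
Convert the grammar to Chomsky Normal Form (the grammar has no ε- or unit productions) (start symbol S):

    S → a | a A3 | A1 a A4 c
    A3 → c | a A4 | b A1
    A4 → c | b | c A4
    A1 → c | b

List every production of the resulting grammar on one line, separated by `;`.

S → a | X1 A3 | A1 Y1; A3 → c | X1 A4 | X3 A1; A4 → c | b | X2 A4; A1 → c | b; X1 → a; X2 → c; X3 → b; Y1 → X1 Y2; Y2 → A4 X2

Introduce a nonterminal for each terminal appearing in a rule of length ≥ 2: X1 → a, X2 → c, X3 → b.
Binarize each right-hand side of length ≥ 3 by chaining fresh nonterminals (Y1, Y2, …): affected rules were S → A1 X1 A4 X2.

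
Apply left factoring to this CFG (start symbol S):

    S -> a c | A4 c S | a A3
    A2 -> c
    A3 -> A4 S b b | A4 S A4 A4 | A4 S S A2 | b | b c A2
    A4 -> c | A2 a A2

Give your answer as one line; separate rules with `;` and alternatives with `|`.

S has alternatives sharing prefix 'a': factor to S → a S' with S' → c | A3.
A3 has alternatives sharing prefix 'A4 S': factor to A3 → A4 S A3' with A3' → b b | A4 A4 | S A2.
A3 has alternatives sharing prefix 'b': factor to A3 → b A3'' with A3'' → ε | c A2.

S -> A4 c S | a S'; A2 -> c; A3 -> A4 S A3' | b A3''; A4 -> c | A2 a A2; S' -> c | A3; A3' -> b b | A4 A4 | S A2; A3'' -> ε | c A2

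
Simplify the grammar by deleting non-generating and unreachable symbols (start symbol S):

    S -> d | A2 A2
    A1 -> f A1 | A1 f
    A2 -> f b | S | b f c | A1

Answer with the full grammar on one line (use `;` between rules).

S -> d | A2 A2; A2 -> f b | S | b f c

Generating nonterminals: {A2, S}.
Reachable from S after that: {A2, S}.
Removed useless symbols: {A1} and every production mentioning them.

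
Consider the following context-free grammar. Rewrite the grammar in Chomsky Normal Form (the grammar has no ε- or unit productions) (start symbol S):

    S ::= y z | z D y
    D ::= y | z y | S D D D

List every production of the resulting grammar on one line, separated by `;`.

Introduce a nonterminal for each terminal appearing in a rule of length ≥ 2: X1 → y, X2 → z.
Binarize each right-hand side of length ≥ 3 by chaining fresh nonterminals (Y1, Y2, …): affected rules were S → X2 D X1; D → S D D D.

S ::= X1 X2 | X2 Y1; D ::= y | X2 X1 | S Y2; X1 ::= y; X2 ::= z; Y1 ::= D X1; Y2 ::= D Y3; Y3 ::= D D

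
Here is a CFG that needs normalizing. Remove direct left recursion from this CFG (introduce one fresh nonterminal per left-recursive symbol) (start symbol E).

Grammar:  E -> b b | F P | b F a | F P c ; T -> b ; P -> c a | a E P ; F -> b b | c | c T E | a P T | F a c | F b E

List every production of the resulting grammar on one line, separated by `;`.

E -> b b | F P | b F a | F P c; T -> b; P -> c a | a E P; F -> b b F' | c F' | c T E F' | a P T F'; F' -> a c F' | b E F' | ε

Left recursion appears on F.
For F: α = {a c, b E}, β = {b b, c, c T E, a P T}. Rewrite as F → β F' and F' → α F' | ε.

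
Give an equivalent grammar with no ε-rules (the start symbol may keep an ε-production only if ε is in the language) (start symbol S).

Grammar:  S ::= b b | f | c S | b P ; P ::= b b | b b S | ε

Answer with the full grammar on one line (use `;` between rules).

The nullable symbols are {P}.
ε ∉ L(G), so no ε-production is kept.
Add the nullable-subset variants: S → b P gives b P | b.

S ::= b b | f | c S | b P | b; P ::= b b | b b S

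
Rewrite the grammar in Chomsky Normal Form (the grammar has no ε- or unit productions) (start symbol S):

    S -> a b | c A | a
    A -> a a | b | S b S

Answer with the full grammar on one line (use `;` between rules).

Introduce a nonterminal for each terminal appearing in a rule of length ≥ 2: X1 → a, X2 → b, X3 → c.
Binarize each right-hand side of length ≥ 3 by chaining fresh nonterminals (Y1, Y2, …): affected rules were A → S X2 S.

S -> X1 X2 | X3 A | a; A -> X1 X1 | b | S Y1; X1 -> a; X2 -> b; X3 -> c; Y1 -> X2 S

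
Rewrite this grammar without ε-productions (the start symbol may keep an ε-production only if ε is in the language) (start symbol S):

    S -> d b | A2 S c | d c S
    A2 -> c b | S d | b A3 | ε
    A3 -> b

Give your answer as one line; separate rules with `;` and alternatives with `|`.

The nullable symbols are {A2}.
ε ∉ L(G), so no ε-production is kept.
Add the nullable-subset variants: S → A2 S c gives A2 S c | S c.

S -> d b | A2 S c | S c | d c S; A2 -> c b | S d | b A3; A3 -> b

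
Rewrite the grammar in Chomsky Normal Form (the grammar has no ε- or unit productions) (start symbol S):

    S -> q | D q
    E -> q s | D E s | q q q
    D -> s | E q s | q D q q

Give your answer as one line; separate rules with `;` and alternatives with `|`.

S -> q | D X1; E -> X1 X2 | D Y1 | X1 Y2; D -> s | E Y3 | X1 Y4; X1 -> q; X2 -> s; Y1 -> E X2; Y2 -> X1 X1; Y3 -> X1 X2; Y4 -> D Y5; Y5 -> X1 X1

Introduce a nonterminal for each terminal appearing in a rule of length ≥ 2: X1 → q, X2 → s.
Binarize each right-hand side of length ≥ 3 by chaining fresh nonterminals (Y1, Y2, …): affected rules were E → D E X2; E → X1 X1 X1; D → E X1 X2; D → X1 D X1 X1.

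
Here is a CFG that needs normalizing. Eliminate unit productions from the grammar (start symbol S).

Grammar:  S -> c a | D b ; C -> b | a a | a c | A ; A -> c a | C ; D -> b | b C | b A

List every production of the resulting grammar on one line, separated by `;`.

Unit pairs: A ⇒* {C}; C ⇒* {A}.
For every A with A ⇒* B via unit rules, add B's non-unit alternatives to A; then delete every rule of the form X → Y.

S -> c a | D b; C -> b | a a | a c | c a; A -> b | a a | a c | c a; D -> b | b C | b A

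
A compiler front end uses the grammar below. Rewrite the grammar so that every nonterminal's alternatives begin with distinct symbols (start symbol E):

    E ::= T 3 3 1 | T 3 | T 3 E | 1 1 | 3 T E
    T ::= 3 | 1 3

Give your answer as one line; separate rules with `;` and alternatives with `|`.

E ::= 1 1 | 3 T E | T 3 E'; T ::= 3 | 1 3; E' ::= 3 1 | ε | E

E has alternatives sharing prefix 'T 3': factor to E → T 3 E' with E' → 3 1 | ε | E.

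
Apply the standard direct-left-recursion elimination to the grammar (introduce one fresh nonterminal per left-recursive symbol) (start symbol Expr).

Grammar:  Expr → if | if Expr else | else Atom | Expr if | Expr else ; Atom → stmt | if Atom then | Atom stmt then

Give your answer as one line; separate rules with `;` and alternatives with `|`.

Expr → if Expr1 | if Expr else Expr1 | else Atom Expr1; Atom → stmt Atom1 | if Atom then Atom1; Expr1 → if Expr1 | else Expr1 | ε; Atom1 → stmt then Atom1 | ε

Left recursion appears on Expr, Atom.
For Expr: α = {if, else}, β = {if, if Expr else, else Atom}. Rewrite as Expr → β Expr1 and Expr1 → α Expr1 | ε.
For Atom: α = {stmt then}, β = {stmt, if Atom then}. Rewrite as Atom → β Atom1 and Atom1 → α Atom1 | ε.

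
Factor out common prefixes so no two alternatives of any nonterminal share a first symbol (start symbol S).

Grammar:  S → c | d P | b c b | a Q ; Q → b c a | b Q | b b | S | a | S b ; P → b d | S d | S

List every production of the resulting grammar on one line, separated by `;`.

Q has alternatives sharing prefix 'b': factor to Q → b Q' with Q' → c a | Q | b.
Q has alternatives sharing prefix 'S': factor to Q → S Q'' with Q'' → ε | b.
P has alternatives sharing prefix 'S': factor to P → S P' with P' → d | ε.

S → c | d P | b c b | a Q; Q → a | b Q' | S Q''; P → b d | S P'; Q' → c a | Q | b; Q'' → epsilon | b; P' → d | epsilon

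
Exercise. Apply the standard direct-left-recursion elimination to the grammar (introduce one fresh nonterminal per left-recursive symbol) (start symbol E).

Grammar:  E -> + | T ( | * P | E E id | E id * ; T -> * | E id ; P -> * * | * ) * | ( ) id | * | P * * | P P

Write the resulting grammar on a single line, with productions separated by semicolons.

E, P are directly left-recursive.
For E: α = {E id, id *}, β = {+, T (, * P}. Rewrite as E → β E' and E' → α E' | ε.
For P: α = {* *, P}, β = {* *, * ) *, ( ) id, *}. Rewrite as P → β P' and P' → α P' | ε.

E -> + E' | T ( E' | * P E'; T -> * | E id; P -> * * P' | * ) * P' | ( ) id P' | * P'; E' -> E id E' | id * E' | ε; P' -> * * P' | P P' | ε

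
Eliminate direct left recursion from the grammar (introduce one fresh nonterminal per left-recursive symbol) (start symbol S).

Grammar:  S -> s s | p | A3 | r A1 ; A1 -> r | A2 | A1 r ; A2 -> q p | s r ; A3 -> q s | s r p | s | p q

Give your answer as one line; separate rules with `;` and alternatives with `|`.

S -> s s | p | A3 | r A1; A1 -> r A1' | A2 A1'; A2 -> q p | s r; A3 -> q s | s r p | s | p q; A1' -> r A1' | ε

Directly left-recursive nonterminal: A1.
For A1: α = {r}, β = {r, A2}. Rewrite as A1 → β A1' and A1' → α A1' | ε.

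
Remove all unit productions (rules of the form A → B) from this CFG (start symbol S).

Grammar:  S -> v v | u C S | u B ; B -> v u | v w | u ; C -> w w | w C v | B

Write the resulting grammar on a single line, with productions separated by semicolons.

S -> v v | u C S | u B; B -> v u | v w | u; C -> v u | v w | u | w w | w C v

Unit pairs: C ⇒* {B}.
For each unit pair (A, B), copy every non-unit production of B to A, then drop all unit productions.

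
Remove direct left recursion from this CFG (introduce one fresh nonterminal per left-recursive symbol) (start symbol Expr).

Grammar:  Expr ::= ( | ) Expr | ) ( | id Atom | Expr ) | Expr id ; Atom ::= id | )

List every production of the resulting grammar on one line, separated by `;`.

Expr ::= ( Expr1 | ) Expr Expr1 | ) ( Expr1 | id Atom Expr1; Atom ::= id | ); Expr1 ::= ) Expr1 | id Expr1 | ε

Left recursion appears on Expr.
For Expr: α = {), id}, β = {(, ) Expr, ) (, id Atom}. Rewrite as Expr → β Expr1 and Expr1 → α Expr1 | ε.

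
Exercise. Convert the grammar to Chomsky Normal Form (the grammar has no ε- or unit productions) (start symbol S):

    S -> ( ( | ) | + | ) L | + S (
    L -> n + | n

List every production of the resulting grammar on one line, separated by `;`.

Introduce a nonterminal for each terminal appearing in a rule of length ≥ 2: X1 → (, X2 → ), X3 → +, X4 → n.
Binarize each right-hand side of length ≥ 3 by chaining fresh nonterminals (Y1, Y2, …): affected rules were S → X3 S X1.

S -> X1 X1 | ) | + | X2 L | X3 Y1; L -> X4 X3 | n; X1 -> (; X2 -> ); X3 -> +; X4 -> n; Y1 -> S X1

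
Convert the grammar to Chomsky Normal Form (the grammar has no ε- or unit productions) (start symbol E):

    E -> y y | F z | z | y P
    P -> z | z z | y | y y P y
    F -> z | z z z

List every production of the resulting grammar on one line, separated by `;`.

E -> X1 X1 | F X2 | z | X1 P; P -> z | X2 X2 | y | X1 Y1; F -> z | X2 Y3; X1 -> y; X2 -> z; Y1 -> X1 Y2; Y2 -> P X1; Y3 -> X2 X2

Introduce a nonterminal for each terminal appearing in a rule of length ≥ 2: X1 → y, X2 → z.
Binarize each right-hand side of length ≥ 3 by chaining fresh nonterminals (Y1, Y2, …): affected rules were P → X1 X1 P X1; F → X2 X2 X2.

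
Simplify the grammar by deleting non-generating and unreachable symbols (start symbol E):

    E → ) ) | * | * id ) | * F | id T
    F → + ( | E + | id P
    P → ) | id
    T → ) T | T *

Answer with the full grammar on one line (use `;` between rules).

E → ) ) | * | * id ) | * F; F → + ( | E + | id P; P → ) | id

Generating nonterminals: {E, F, P}.
Reachable from E after that: {E, F, P}.
Removed useless symbols: {T} and every production mentioning them.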